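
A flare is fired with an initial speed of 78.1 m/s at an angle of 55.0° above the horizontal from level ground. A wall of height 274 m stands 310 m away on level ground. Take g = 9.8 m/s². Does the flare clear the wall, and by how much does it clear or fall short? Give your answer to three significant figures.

No — it falls 65.9 m short of clearing the wall.

v_x = 78.1 cos 55.0° = 44.80 m/s; v_y0 = 78.1 sin 55.0° = 63.98 m/s.
Time to reach the wall: t = 310 / 44.80 = 6.920 s.
Height at that point: y = 63.98×6.920 − 4.900×6.920² = 208.1 m.
That is 274 − 208.1 = 65.9 m below the top of the wall, so the flare does not clear it.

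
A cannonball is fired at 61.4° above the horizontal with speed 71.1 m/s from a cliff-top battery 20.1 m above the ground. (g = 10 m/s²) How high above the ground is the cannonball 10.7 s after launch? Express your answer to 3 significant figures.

116 m

v_y0 = 71.1 sin 61.4° = 62.42 m/s.
y(t) = 20.1 + v_y0 t − ½ g t² = 20.1 + 62.42×10.7 − ½×10×10.7² = 116 m.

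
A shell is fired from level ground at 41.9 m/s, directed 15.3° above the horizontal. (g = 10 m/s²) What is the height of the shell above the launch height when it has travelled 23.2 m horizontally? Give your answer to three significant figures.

4.70 m

v_x = 41.9 cos 15.3° = 40.41 m/s, v_y0 = 41.9 sin 15.3° = 11.06 m/s.
Time to reach x = 23.2 m: t = x / v_x = 23.2 / 40.41 = 0.5741 s.
y = v_y0 t − ½ g t² = 11.06×0.5741 − 5.000×0.5741² = 4.70 m.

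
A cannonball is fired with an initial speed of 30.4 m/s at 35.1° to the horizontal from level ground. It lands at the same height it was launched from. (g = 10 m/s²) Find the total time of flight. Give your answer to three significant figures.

3.50 s

Vertical component: v_y = 30.4 sin 35.1° = 17.48 m/s.
For a projectile landing at launch height, time of flight is t = 2 v_y / g = 2 × 17.48 / 10 = 3.50 s.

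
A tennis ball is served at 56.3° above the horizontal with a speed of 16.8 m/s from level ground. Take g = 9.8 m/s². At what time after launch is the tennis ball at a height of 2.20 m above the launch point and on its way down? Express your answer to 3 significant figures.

v_y0 = 16.8 sin 56.3° = 13.98 m/s.
Set y = v_y0 t − ½ g t² = 2.20: 4.900 t² − 13.98 t + 2.20 = 0.
t = [13.98 ± √(195.4 − 43.12)] / 9.8 = (13.98 ± 12.34) / 9.8, giving t = 0.167 s or t = 2.69 s.
On the way down corresponds to the larger root: t = 2.69 s.

2.69 s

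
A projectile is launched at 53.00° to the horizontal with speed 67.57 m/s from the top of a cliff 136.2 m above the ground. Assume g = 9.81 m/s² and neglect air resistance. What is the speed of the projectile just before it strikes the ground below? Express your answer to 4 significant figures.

85.08 m/s

v_x = 67.57 cos 53.00° = 40.665 m/s is unchanged throughout.
For the vertical component, v_y² = v_y0² + 2 g h = (53.964)² + 2×9.81×136.2 = 5584.4, so |v_y| = 74.729 m/s.
Impact speed = √(v_x² + v_y²) = √(1653.6 + 5584.4) = 85.08 m/s.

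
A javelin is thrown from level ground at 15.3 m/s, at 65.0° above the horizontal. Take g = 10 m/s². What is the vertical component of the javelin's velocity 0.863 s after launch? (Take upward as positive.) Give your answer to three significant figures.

5.24 m/s

Initial vertical component: v_y0 = 15.3 sin 65.0° = 13.87 m/s.
v_y(t) = v_y0 − g t = 13.87 − 10 × 0.863 = 5.24 m/s.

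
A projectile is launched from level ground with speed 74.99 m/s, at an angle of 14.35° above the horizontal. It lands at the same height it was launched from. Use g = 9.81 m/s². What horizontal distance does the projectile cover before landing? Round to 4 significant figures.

Components: v_x = 74.99 cos 14.35° = 72.650 m/s, v_y = 74.99 sin 14.35° = 18.586 m/s.
Time of flight (same landing height): t = 2 v_y / g = 2 × 18.586 / 9.81 = 3.7892 s.
Range: R = v_x · t = 72.650 × 3.7892 = 275.3 m.

275.3 m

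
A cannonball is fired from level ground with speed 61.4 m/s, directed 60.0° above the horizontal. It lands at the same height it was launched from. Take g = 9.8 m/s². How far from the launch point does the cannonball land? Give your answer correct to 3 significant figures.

Components: v_x = 61.4 cos 60.0° = 30.70 m/s, v_y = 61.4 sin 60.0° = 53.17 m/s.
Time of flight (same landing height): t = 2 v_y / g = 2 × 53.17 / 9.8 = 10.85 s.
Range: R = v_x · t = 30.70 × 10.85 = 333 m.

333 m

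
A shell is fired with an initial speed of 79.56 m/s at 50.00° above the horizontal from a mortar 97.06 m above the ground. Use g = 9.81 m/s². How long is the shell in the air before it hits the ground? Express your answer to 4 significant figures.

Vertical component: v_y = 79.56 sin 50.00° = 60.946 m/s.
Taking up as positive with launch at y = 97.06 m, landing at y = 0: 0 = 97.06 + 60.946 t − ½(9.81) t².
Solving 4.905 t² − 60.946 t − 97.06 = 0 gives t = [60.946 + √(60.946² + 4·4.905·97.06)] / 9.810 = 13.85 s.

13.85 s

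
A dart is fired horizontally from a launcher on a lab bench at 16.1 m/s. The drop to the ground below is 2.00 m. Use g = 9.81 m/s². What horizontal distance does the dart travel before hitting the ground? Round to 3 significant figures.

Initial vertical velocity is zero, so the fall time comes from h = ½ g t²: t = √(2 × 2.00 / 9.81) = 0.6386 s.
Horizontal motion is uniform at 16.1 m/s, so x = 16.1 × 0.6386 = 10.3 m.

10.3 m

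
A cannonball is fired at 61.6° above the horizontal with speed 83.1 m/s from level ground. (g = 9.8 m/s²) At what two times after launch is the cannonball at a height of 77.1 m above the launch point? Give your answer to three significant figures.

v_y0 = 83.1 sin 61.6° = 73.10 m/s.
Set y = v_y0 t − ½ g t² = 77.1: 4.900 t² − 73.10 t + 77.1 = 0.
t = [73.10 ± √(5344 − 1511)] / 9.8 = (73.10 ± 61.91) / 9.8, giving t = 1.14 s or t = 13.8 s.
So the cannonball is at 77.1 m at t = 1.14 s (rising) and t = 13.8 s (falling).

1.14 s and 13.8 s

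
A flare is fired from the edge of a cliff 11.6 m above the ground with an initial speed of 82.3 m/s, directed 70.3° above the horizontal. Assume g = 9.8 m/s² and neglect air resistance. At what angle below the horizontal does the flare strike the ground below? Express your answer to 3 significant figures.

70.6°

v_x = 82.3 cos 70.3° = 27.74 m/s.
At impact |v_y| = √(v_y0² + 2 g h) = √(77.48² + 2×9.8×11.6) = 78.93 m/s.
Angle below horizontal = arctan(|v_y| / v_x) = arctan(78.93 / 27.74) = 70.6°.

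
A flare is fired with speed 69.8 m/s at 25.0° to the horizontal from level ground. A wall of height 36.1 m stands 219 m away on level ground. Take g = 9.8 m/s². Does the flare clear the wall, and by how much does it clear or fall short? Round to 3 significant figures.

Yes — it clears the wall by 7.30 m.

v_x = 69.8 cos 25.0° = 63.26 m/s; v_y0 = 69.8 sin 25.0° = 29.50 m/s.
Time to reach the wall: t = 219 / 63.26 = 3.462 s.
Height at that point: y = 29.50×3.462 − 4.900×3.462² = 43.40 m.
That is 43.40 − 36.1 = 7.30 m above the top of the wall, so the flare clears it.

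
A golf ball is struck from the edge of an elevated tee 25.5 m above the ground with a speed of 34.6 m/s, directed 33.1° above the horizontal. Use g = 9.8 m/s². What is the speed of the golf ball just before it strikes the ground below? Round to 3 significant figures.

v_x = 34.6 cos 33.1° = 28.99 m/s is unchanged throughout.
For the vertical component, v_y² = v_y0² + 2 g h = (18.90)² + 2×9.8×25.5 = 857.0, so |v_y| = 29.27 m/s.
Impact speed = √(v_x² + v_y²) = √(840.4 + 857.0) = 41.2 m/s.

41.2 m/s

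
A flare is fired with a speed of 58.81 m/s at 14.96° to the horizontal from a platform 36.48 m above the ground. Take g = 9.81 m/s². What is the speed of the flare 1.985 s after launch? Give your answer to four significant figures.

v_x = 58.81 cos 14.96° = 56.817 m/s (constant).
v_y(t) = 58.81 sin 14.96° − g t = 15.181 − 9.81 × 1.985 = -4.2919 m/s.
Speed = √(v_x² + v_y²) = √(3228.2 + 18.420) = 56.98 m/s.

56.98 m/s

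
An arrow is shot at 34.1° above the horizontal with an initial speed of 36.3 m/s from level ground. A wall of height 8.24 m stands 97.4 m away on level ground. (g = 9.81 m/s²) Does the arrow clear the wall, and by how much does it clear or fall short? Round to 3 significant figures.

Yes — it clears the wall by 6.20 m.

v_x = 36.3 cos 34.1° = 30.06 m/s; v_y0 = 36.3 sin 34.1° = 20.35 m/s.
Time to reach the wall: t = 97.4 / 30.06 = 3.240 s.
Height at that point: y = 20.35×3.240 − 4.905×3.240² = 14.44 m.
That is 14.44 − 8.24 = 6.20 m above the top of the wall, so the arrow clears it.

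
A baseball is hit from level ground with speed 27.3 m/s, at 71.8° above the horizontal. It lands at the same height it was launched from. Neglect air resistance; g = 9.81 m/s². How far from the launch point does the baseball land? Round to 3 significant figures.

Components: v_x = 27.3 cos 71.8° = 8.527 m/s, v_y = 27.3 sin 71.8° = 25.93 m/s.
Time of flight (same landing height): t = 2 v_y / g = 2 × 25.93 / 9.81 = 5.286 s.
Range: R = v_x · t = 8.527 × 5.286 = 45.1 m.

45.1 m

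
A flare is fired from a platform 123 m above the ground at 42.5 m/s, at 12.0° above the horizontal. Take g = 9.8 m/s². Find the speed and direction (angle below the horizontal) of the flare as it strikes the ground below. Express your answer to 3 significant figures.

64.9 m/s at 50.2° below the horizontal

v_x = 42.5 cos 12.0° = 41.57 m/s (constant).
|v_y| at impact = √((8.836)² + 2×9.8×123) = 49.89 m/s.
Speed = √(41.57² + 49.89²) = 64.9 m/s; angle = arctan(49.89/41.57) = 50.2° below horizontal.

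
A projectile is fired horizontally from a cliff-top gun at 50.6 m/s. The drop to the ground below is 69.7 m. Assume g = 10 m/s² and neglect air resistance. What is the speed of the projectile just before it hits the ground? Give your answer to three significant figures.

Fall time: t = √(2 × 69.7 / 10) = 3.734 s.
At impact: v_x = 50.6 m/s (unchanged), v_y = g t = 10 × 3.734 = 37.34 m/s.
Speed = √(v_x² + v_y²) = √(2560 + 1394) = 62.9 m/s.

62.9 m/s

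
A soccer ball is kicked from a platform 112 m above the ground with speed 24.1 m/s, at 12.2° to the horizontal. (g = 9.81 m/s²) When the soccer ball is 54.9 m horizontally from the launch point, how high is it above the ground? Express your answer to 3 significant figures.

v_x = 24.1 cos 12.2° = 23.56 m/s, v_y0 = 24.1 sin 12.2° = 5.093 m/s.
Time to reach x = 54.9 m: t = x / v_x = 54.9 / 23.56 = 2.330 s.
y = 112 + v_y0 t − ½ g t² = 112 + 5.093×2.330 − 4.905×2.330² = 97.2 m.

97.2 m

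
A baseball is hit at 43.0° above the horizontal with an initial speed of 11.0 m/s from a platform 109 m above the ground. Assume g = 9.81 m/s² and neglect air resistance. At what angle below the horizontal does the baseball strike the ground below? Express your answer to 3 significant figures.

80.3°

v_x = 11.0 cos 43.0° = 8.045 m/s.
At impact |v_y| = √(v_y0² + 2 g h) = √(7.502² + 2×9.81×109) = 46.85 m/s.
Angle below horizontal = arctan(|v_y| / v_x) = arctan(46.85 / 8.045) = 80.3°.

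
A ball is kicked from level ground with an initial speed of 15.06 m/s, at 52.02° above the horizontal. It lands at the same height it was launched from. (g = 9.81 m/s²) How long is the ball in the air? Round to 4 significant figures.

2.420 s

Vertical component: v_y = 15.06 sin 52.02° = 11.871 m/s.
For a projectile landing at launch height, time of flight is t = 2 v_y / g = 2 × 11.871 / 9.81 = 2.420 s.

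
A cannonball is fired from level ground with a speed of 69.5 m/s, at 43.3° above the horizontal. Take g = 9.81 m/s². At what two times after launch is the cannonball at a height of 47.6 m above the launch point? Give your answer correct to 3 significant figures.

v_y0 = 69.5 sin 43.3° = 47.66 m/s.
Set y = v_y0 t − ½ g t² = 47.6: 4.905 t² − 47.66 t + 47.6 = 0.
t = [47.66 ± √(2271 − 933.9)] / 9.81 = (47.66 ± 36.57) / 9.81, giving t = 1.13 s or t = 8.59 s.
So the cannonball is at 47.6 m at t = 1.13 s (rising) and t = 8.59 s (falling).

1.13 s and 8.59 s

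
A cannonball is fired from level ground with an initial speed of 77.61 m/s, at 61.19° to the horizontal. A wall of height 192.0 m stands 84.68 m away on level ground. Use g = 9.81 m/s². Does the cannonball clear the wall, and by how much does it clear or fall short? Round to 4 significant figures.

v_x = 77.61 cos 61.19° = 37.401 m/s; v_y0 = 77.61 sin 61.19° = 68.004 m/s.
Time to reach the wall: t = 84.68 / 37.401 = 2.2641 s.
Height at that point: y = 68.004×2.2641 − 4.905×2.2641² = 128.82 m.
That is 192.0 − 128.82 = 63.18 m below the top of the wall, so the cannonball does not clear it.

No — it falls 63.18 m short of clearing the wall.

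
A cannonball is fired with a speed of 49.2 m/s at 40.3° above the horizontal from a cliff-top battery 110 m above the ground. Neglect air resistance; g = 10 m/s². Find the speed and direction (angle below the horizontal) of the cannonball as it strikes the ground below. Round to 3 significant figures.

v_x = 49.2 cos 40.3° = 37.52 m/s (constant).
|v_y| at impact = √((31.82)² + 2×10×110) = 56.68 m/s.
Speed = √(37.52² + 56.68²) = 68.0 m/s; angle = arctan(56.68/37.52) = 56.5° below horizontal.

68.0 m/s at 56.5° below the horizontal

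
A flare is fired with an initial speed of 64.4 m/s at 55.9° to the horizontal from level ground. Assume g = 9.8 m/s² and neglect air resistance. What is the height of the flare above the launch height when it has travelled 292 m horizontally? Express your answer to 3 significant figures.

111 m

v_x = 64.4 cos 55.9° = 36.11 m/s, v_y0 = 64.4 sin 55.9° = 53.33 m/s.
Time to reach x = 292 m: t = x / v_x = 292 / 36.11 = 8.086 s.
y = v_y0 t − ½ g t² = 53.33×8.086 − 4.900×8.086² = 111 m.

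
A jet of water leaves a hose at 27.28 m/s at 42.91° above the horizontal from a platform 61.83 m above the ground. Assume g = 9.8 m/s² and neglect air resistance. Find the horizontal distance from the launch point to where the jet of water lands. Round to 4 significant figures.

118.3 m

Components: v_x = 27.28 cos 42.91° = 19.981 m/s, v_y = 27.28 sin 42.91° = 18.574 m/s.
Vertical: 0 = 61.83 + 18.574 t − ½(9.8) t² ⇒ 4.900 t² − 18.574 t − 61.83 = 0.
t = [18.574 + √(344.99 + 1211.9)] / 9.800 = 5.9216 s.
Horizontal: R = v_x · t = 19.981 × 5.9216 = 118.3 m.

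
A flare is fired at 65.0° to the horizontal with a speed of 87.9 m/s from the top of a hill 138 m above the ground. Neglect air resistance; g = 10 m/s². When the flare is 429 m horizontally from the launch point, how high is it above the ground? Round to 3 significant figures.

391 m

v_x = 87.9 cos 65.0° = 37.15 m/s, v_y0 = 87.9 sin 65.0° = 79.66 m/s.
Time to reach x = 429 m: t = x / v_x = 429 / 37.15 = 11.55 s.
y = 138 + v_y0 t − ½ g t² = 138 + 79.66×11.55 − 5.000×11.55² = 391 m.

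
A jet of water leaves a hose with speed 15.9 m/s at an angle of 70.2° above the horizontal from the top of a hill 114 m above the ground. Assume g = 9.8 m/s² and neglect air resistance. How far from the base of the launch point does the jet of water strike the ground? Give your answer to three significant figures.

35.5 m

Components: v_x = 15.9 cos 70.2° = 5.386 m/s, v_y = 15.9 sin 70.2° = 14.96 m/s.
Vertical: 0 = 114 + 14.96 t − ½(9.8) t² ⇒ 4.900 t² − 14.96 t − 114 = 0.
t = [14.96 + √(223.8 + 2234)] / 9.800 = 6.585 s.
Horizontal: R = v_x · t = 5.386 × 6.585 = 35.5 m.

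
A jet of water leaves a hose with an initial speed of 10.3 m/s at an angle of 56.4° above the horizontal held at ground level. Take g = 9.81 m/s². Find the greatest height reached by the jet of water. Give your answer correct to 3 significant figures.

3.75 m

Vertical component of launch velocity: v_y = 10.3 sin 56.4° = 8.579 m/s.
At the highest point the vertical velocity is zero, so v_y² = 2 g h_max.
h_max = (8.579)² / (2 × 9.81) = 73.60 / 19.62 = 3.75 m.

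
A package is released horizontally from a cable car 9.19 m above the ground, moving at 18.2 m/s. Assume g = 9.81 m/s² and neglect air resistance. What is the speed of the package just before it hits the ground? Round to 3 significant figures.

Fall time: t = √(2 × 9.19 / 9.81) = 1.369 s.
At impact: v_x = 18.2 m/s (unchanged), v_y = g t = 9.81 × 1.369 = 13.43 m/s.
Speed = √(v_x² + v_y²) = √(331.2 + 180.4) = 22.6 m/s.

22.6 m/s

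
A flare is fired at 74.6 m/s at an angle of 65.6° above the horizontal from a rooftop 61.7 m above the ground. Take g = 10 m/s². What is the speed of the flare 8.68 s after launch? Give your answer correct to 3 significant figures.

36.1 m/s

v_x = 74.6 cos 65.6° = 30.82 m/s (constant).
v_y(t) = 74.6 sin 65.6° − g t = 67.94 − 10 × 8.68 = -18.86 m/s.
Speed = √(v_x² + v_y²) = √(949.9 + 355.7) = 36.1 m/s.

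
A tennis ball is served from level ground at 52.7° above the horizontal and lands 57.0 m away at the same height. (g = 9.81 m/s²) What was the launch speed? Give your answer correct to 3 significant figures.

On level ground, R = v₀² sin(2θ) / g, so v₀ = √(R g / sin 2θ).
sin(2 × 52.7°) = 0.9641.
v₀ = √(57.0 × 9.81 / 0.9641) = √580.0 = 24.1 m/s.

24.1 m/s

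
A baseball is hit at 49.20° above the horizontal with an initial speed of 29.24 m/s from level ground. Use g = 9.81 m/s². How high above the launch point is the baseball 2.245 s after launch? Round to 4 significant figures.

24.97 m

v_y0 = 29.24 sin 49.20° = 22.135 m/s.
y(t) = v_y0 t − ½ g t² = 22.135×2.245 − 4.905×2.245² = 24.97 m.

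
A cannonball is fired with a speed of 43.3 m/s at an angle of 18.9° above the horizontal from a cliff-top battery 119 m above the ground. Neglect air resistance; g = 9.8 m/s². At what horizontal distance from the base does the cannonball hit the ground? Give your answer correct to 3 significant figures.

269 m

Components: v_x = 43.3 cos 18.9° = 40.97 m/s, v_y = 43.3 sin 18.9° = 14.03 m/s.
Vertical: 0 = 119 + 14.03 t − ½(9.8) t² ⇒ 4.900 t² − 14.03 t − 119 = 0.
t = [14.03 + √(196.8 + 2332)] / 9.800 = 6.563 s.
Horizontal: R = v_x · t = 40.97 × 6.563 = 269 m.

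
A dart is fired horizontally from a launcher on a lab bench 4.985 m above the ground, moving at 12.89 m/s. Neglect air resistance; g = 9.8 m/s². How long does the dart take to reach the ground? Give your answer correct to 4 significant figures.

The horizontal speed doesn't affect the fall. With v_y0 = 0, h = ½ g t².
t = √(2 × 4.985 / 9.8) = √1.0173 = 1.009 s.

1.009 s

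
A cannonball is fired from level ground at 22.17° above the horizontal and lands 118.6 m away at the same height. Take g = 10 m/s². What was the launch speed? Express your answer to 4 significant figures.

41.19 m/s

On level ground, R = v₀² sin(2θ) / g, so v₀ = √(R g / sin 2θ).
sin(2 × 22.17°) = 0.6989.
v₀ = √(118.6 × 10 / 0.6989) = √1697.0 = 41.19 m/s.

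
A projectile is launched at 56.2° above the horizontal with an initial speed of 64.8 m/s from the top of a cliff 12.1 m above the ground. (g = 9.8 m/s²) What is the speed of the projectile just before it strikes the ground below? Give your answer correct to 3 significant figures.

v_x = 64.8 cos 56.2° = 36.05 m/s is unchanged throughout.
For the vertical component, v_y² = v_y0² + 2 g h = (53.85)² + 2×9.8×12.1 = 3137, so |v_y| = 56.01 m/s.
Impact speed = √(v_x² + v_y²) = √(1300 + 3137) = 66.6 m/s.

66.6 m/s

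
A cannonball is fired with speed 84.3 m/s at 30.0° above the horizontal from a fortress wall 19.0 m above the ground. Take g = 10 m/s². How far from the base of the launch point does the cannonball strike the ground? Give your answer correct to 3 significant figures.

Components: v_x = 84.3 cos 30.0° = 73.01 m/s, v_y = 84.3 sin 30.0° = 42.15 m/s.
Vertical: 0 = 19.0 + 42.15 t − ½(10) t² ⇒ 5.000 t² − 42.15 t − 19.0 = 0.
t = [42.15 + √(1777 + 380.0)] / 10.00 = 8.859 s.
Horizontal: R = v_x · t = 73.01 × 8.859 = 647 m.

647 m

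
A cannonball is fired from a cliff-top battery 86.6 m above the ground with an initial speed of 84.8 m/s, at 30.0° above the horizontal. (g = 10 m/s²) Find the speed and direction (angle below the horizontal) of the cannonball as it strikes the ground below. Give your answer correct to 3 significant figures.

94.5 m/s at 39.0° below the horizontal

v_x = 84.8 cos 30.0° = 73.44 m/s (constant).
|v_y| at impact = √((42.40)² + 2×10×86.6) = 59.41 m/s.
Speed = √(73.44² + 59.41²) = 94.5 m/s; angle = arctan(59.41/73.44) = 39.0° below horizontal.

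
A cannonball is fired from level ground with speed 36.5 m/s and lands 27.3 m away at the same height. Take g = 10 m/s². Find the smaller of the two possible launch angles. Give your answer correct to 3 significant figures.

5.91°

Level-ground range: R = v₀² sin(2θ)/g ⇒ sin 2θ = R g / v₀² = 27.3×10/36.5² = 0.2049.
2θ = arcsin(0.2049) = 11.82° or 180° − 11.82° = 168.18°.
So θ = 5.91° or θ = 84.1°.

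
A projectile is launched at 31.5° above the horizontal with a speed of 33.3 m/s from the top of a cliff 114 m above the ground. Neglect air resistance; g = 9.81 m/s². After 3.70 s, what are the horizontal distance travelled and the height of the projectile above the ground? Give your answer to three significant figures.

x = 105 m, y = 111 m

v_x = 33.3 cos 31.5° = 28.39 m/s; v_y0 = 33.3 sin 31.5° = 17.40 m/s.
x = v_x t = 28.39 × 3.70 = 105 m.
y = 114 + v_y0 t − ½ g t² = 111 m.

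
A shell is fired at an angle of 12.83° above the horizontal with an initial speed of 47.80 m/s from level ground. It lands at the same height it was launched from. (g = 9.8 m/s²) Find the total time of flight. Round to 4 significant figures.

Vertical component: v_y = 47.80 sin 12.83° = 10.614 m/s.
For a projectile landing at launch height, time of flight is t = 2 v_y / g = 2 × 10.614 / 9.8 = 2.166 s.

2.166 s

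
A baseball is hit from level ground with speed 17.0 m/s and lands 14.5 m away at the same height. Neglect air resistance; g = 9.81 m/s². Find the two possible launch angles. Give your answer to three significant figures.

14.7° and 75.3°

Level-ground range: R = v₀² sin(2θ)/g ⇒ sin 2θ = R g / v₀² = 14.5×9.81/17.0² = 0.4922.
2θ = arcsin(0.4922) = 29.49° or 180° − 29.49° = 150.51°.
So θ = 14.7° or θ = 75.3°.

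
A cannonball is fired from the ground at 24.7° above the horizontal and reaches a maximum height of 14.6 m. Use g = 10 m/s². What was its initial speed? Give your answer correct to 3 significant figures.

40.9 m/s

At maximum height v_y = 0, so (v₀ sin θ)² = 2 g H.
v₀ sin 24.7° = √(2 × 10 × 14.6) = 17.09 m/s.
v₀ = 17.09 / sin 24.7° = 17.09 / 0.4179 = 40.9 m/s.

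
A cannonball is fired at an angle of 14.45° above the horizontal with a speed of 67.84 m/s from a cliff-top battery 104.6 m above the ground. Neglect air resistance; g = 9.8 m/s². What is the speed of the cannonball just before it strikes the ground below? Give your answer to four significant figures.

v_x = 67.84 cos 14.45° = 65.694 m/s is unchanged throughout.
For the vertical component, v_y² = v_y0² + 2 g h = (16.928)² + 2×9.8×104.6 = 2336.7, so |v_y| = 48.339 m/s.
Impact speed = √(v_x² + v_y²) = √(4315.7 + 2336.7) = 81.56 m/s.

81.56 m/s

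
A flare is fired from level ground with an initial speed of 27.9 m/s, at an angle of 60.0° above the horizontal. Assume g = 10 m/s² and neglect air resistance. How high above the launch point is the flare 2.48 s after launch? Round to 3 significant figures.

v_y0 = 27.9 sin 60.0° = 24.16 m/s.
y(t) = v_y0 t − ½ g t² = 24.16×2.48 − 5.000×2.48² = 29.2 m.

29.2 m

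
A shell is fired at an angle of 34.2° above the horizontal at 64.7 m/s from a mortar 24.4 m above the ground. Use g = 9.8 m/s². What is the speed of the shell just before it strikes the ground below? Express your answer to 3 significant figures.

68.3 m/s

v_x = 64.7 cos 34.2° = 53.51 m/s is unchanged throughout.
For the vertical component, v_y² = v_y0² + 2 g h = (36.37)² + 2×9.8×24.4 = 1801, so |v_y| = 42.44 m/s.
Impact speed = √(v_x² + v_y²) = √(2863 + 1801) = 68.3 m/s.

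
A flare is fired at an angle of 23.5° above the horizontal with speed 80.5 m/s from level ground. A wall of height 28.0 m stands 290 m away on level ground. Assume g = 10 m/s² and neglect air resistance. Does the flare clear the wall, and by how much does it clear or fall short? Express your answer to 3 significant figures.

Yes — it clears the wall by 20.9 m.

v_x = 80.5 cos 23.5° = 73.82 m/s; v_y0 = 80.5 sin 23.5° = 32.10 m/s.
Time to reach the wall: t = 290 / 73.82 = 3.928 s.
Height at that point: y = 32.10×3.928 − 5.000×3.928² = 48.94 m.
That is 48.94 − 28.0 = 20.9 m above the top of the wall, so the flare clears it.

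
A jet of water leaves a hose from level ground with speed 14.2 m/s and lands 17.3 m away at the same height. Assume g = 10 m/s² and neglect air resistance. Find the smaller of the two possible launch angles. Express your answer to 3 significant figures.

Level-ground range: R = v₀² sin(2θ)/g ⇒ sin 2θ = R g / v₀² = 17.3×10/14.2² = 0.8580.
2θ = arcsin(0.8580) = 59.09° or 180° − 59.09° = 120.91°.
So θ = 29.5° or θ = 60.5°.

29.5°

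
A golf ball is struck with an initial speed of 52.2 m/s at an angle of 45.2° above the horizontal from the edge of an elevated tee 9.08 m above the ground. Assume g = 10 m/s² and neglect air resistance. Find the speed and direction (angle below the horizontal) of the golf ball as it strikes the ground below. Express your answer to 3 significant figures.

53.9 m/s at 47.0° below the horizontal

v_x = 52.2 cos 45.2° = 36.78 m/s (constant).
|v_y| at impact = √((37.04)² + 2×10×9.08) = 39.42 m/s.
Speed = √(36.78² + 39.42²) = 53.9 m/s; angle = arctan(39.42/36.78) = 47.0° below horizontal.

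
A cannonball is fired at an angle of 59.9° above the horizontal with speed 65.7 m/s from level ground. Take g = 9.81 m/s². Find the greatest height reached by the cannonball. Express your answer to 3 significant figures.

165 m

Vertical component of launch velocity: v_y = 65.7 sin 59.9° = 56.84 m/s.
At the highest point the vertical velocity is zero, so v_y² = 2 g h_max.
h_max = (56.84)² / (2 × 9.81) = 3231 / 19.62 = 165 m.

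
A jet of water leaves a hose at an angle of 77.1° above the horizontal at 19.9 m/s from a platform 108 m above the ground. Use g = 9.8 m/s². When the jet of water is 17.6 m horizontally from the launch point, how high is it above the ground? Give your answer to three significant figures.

v_x = 19.9 cos 77.1° = 4.443 m/s, v_y0 = 19.9 sin 77.1° = 19.40 m/s.
Time to reach x = 17.6 m: t = x / v_x = 17.6 / 4.443 = 3.961 s.
y = 108 + v_y0 t − ½ g t² = 108 + 19.40×3.961 − 4.900×3.961² = 108 m.

108 m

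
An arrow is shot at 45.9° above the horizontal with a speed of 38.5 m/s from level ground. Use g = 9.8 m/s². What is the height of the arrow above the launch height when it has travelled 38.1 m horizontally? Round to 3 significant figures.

29.4 m

v_x = 38.5 cos 45.9° = 26.79 m/s, v_y0 = 38.5 sin 45.9° = 27.65 m/s.
Time to reach x = 38.1 m: t = x / v_x = 38.1 / 26.79 = 1.422 s.
y = v_y0 t − ½ g t² = 27.65×1.422 − 4.900×1.422² = 29.4 m.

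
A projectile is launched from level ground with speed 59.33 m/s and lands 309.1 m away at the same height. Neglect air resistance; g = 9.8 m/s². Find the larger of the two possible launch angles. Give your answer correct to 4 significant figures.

Level-ground range: R = v₀² sin(2θ)/g ⇒ sin 2θ = R g / v₀² = 309.1×9.8/59.33² = 0.8606.
2θ = arcsin(0.8606) = 59.384° or 180° − 59.384° = 120.616°.
So θ = 29.69° or θ = 60.31°.

60.31°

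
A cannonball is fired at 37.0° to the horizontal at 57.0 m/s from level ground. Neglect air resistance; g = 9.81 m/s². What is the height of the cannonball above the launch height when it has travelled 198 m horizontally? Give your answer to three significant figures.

56.4 m

v_x = 57.0 cos 37.0° = 45.52 m/s, v_y0 = 57.0 sin 37.0° = 34.30 m/s.
Time to reach x = 198 m: t = x / v_x = 198 / 45.52 = 4.350 s.
y = v_y0 t − ½ g t² = 34.30×4.350 − 4.905×4.350² = 56.4 m.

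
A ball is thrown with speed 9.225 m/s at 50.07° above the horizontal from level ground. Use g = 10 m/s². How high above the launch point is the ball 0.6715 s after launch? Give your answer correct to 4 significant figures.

2.496 m

v_y0 = 9.225 sin 50.07° = 7.0740 m/s.
y(t) = v_y0 t − ½ g t² = 7.0740×0.6715 − 5.000×0.6715² = 2.496 m.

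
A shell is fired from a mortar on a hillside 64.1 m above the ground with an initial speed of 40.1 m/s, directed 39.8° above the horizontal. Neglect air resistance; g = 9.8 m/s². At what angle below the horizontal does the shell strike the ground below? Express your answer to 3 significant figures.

54.9°

v_x = 40.1 cos 39.8° = 30.81 m/s.
At impact |v_y| = √(v_y0² + 2 g h) = √(25.67² + 2×9.8×64.1) = 43.76 m/s.
Angle below horizontal = arctan(|v_y| / v_x) = arctan(43.76 / 30.81) = 54.9°.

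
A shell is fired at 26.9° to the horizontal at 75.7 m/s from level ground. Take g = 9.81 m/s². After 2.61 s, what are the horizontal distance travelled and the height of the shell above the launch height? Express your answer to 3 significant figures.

v_x = 75.7 cos 26.9° = 67.51 m/s; v_y0 = 75.7 sin 26.9° = 34.25 m/s.
x = v_x t = 67.51 × 2.61 = 176 m.
y = v_y0 t − ½ g t² = 34.25×2.61 − 4.905×2.61² = 56.0 m.

x = 176 m, y = 56.0 m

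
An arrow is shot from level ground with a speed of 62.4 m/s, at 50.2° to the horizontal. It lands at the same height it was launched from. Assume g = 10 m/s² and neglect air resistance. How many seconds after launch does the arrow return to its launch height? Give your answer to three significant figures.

9.59 s

Vertical component: v_y = 62.4 sin 50.2° = 47.94 m/s.
For a projectile landing at launch height, time of flight is t = 2 v_y / g = 2 × 47.94 / 10 = 9.59 s.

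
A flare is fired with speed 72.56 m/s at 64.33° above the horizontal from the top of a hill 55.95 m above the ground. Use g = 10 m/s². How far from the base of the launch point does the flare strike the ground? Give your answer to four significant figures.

Components: v_x = 72.56 cos 64.33° = 31.432 m/s, v_y = 72.56 sin 64.33° = 65.399 m/s.
Vertical: 0 = 55.95 + 65.399 t − ½(10) t² ⇒ 5.000 t² − 65.399 t − 55.95 = 0.
t = [65.399 + √(4277.0 + 1119.0)] / 10.00 = 13.886 s.
Horizontal: R = v_x · t = 31.432 × 13.886 = 436.5 m.

436.5 m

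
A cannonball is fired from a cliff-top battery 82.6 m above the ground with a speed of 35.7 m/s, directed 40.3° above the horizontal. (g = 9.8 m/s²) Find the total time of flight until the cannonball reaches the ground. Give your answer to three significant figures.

Vertical component: v_y = 35.7 sin 40.3° = 23.09 m/s.
Taking up as positive with launch at y = 82.6 m, landing at y = 0: 0 = 82.6 + 23.09 t − ½(9.8) t².
Solving 4.900 t² − 23.09 t − 82.6 = 0 gives t = [23.09 + √(23.09² + 4·4.900·82.6)] / 9.800 = 7.09 s.

7.09 s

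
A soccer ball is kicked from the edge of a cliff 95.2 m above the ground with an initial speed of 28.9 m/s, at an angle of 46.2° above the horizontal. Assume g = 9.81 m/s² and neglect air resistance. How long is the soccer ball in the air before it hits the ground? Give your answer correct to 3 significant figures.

Vertical component: v_y = 28.9 sin 46.2° = 20.86 m/s.
Taking up as positive with launch at y = 95.2 m, landing at y = 0: 0 = 95.2 + 20.86 t − ½(9.81) t².
Solving 4.905 t² − 20.86 t − 95.2 = 0 gives t = [20.86 + √(20.86² + 4·4.905·95.2)] / 9.810 = 7.02 s.

7.02 s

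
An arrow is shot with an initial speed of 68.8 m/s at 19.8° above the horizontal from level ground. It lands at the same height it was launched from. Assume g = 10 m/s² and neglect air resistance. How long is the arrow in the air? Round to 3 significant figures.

Vertical component: v_y = 68.8 sin 19.8° = 23.31 m/s.
For a projectile landing at launch height, time of flight is t = 2 v_y / g = 2 × 23.31 / 10 = 4.66 s.

4.66 s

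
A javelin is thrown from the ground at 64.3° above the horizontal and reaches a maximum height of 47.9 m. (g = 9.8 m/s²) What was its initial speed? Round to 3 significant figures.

At maximum height v_y = 0, so (v₀ sin θ)² = 2 g H.
v₀ sin 64.3° = √(2 × 9.8 × 47.9) = 30.64 m/s.
v₀ = 30.64 / sin 64.3° = 30.64 / 0.9011 = 34.0 m/s.

34.0 m/s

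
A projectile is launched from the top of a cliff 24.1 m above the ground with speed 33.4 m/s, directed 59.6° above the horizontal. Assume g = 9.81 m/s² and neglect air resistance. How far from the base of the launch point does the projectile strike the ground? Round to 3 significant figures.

Components: v_x = 33.4 cos 59.6° = 16.90 m/s, v_y = 33.4 sin 59.6° = 28.81 m/s.
Vertical: 0 = 24.1 + 28.81 t − ½(9.81) t² ⇒ 4.905 t² − 28.81 t − 24.1 = 0.
t = [28.81 + √(830.0 + 472.8)] / 9.810 = 6.616 s.
Horizontal: R = v_x · t = 16.90 × 6.616 = 112 m.

112 m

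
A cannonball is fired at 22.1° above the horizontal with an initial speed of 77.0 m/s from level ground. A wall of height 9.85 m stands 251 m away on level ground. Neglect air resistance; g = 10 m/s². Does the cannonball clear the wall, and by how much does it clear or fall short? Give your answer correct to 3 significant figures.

v_x = 77.0 cos 22.1° = 71.34 m/s; v_y0 = 77.0 sin 22.1° = 28.97 m/s.
Time to reach the wall: t = 251 / 71.34 = 3.518 s.
Height at that point: y = 28.97×3.518 − 5.000×3.518² = 40.03 m.
That is 40.03 − 9.85 = 30.2 m above the top of the wall, so the cannonball clears it.

Yes — it clears the wall by 30.2 m.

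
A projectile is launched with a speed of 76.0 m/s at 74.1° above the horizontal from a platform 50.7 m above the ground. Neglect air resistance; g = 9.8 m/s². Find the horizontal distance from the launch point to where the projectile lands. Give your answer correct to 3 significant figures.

324 m

Components: v_x = 76.0 cos 74.1° = 20.82 m/s, v_y = 76.0 sin 74.1° = 73.09 m/s.
Vertical: 0 = 50.7 + 73.09 t − ½(9.8) t² ⇒ 4.900 t² − 73.09 t − 50.7 = 0.
t = [73.09 + √(5342 + 993.7)] / 9.800 = 15.58 s.
Horizontal: R = v_x · t = 20.82 × 15.58 = 324 m.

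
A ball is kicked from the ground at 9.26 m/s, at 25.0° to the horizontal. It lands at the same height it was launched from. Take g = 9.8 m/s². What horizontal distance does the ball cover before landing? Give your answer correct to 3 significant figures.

Components: v_x = 9.26 cos 25.0° = 8.392 m/s, v_y = 9.26 sin 25.0° = 3.913 m/s.
Time of flight (same landing height): t = 2 v_y / g = 2 × 3.913 / 9.8 = 0.7986 s.
Range: R = v_x · t = 8.392 × 0.7986 = 6.70 m.

6.70 m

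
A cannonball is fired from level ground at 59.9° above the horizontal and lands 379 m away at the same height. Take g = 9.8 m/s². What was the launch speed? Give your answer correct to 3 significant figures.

On level ground, R = v₀² sin(2θ) / g, so v₀ = √(R g / sin 2θ).
sin(2 × 59.9°) = 0.8678.
v₀ = √(379 × 9.8 / 0.8678) = √4280 = 65.4 m/s.

65.4 m/s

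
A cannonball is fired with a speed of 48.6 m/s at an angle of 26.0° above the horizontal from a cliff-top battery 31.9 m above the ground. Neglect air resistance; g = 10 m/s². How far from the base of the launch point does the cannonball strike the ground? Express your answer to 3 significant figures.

Components: v_x = 48.6 cos 26.0° = 43.68 m/s, v_y = 48.6 sin 26.0° = 21.30 m/s.
Vertical: 0 = 31.9 + 21.30 t − ½(10) t² ⇒ 5.000 t² − 21.30 t − 31.9 = 0.
t = [21.30 + √(453.7 + 638.0)] / 10.00 = 5.434 s.
Horizontal: R = v_x · t = 43.68 × 5.434 = 237 m.

237 m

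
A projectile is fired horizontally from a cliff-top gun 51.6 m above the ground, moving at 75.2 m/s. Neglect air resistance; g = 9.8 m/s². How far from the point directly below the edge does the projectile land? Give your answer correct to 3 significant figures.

Initial vertical velocity is zero, so the fall time comes from h = ½ g t²: t = √(2 × 51.6 / 9.8) = 3.245 s.
Horizontal motion is uniform at 75.2 m/s, so x = 75.2 × 3.245 = 244 m.

244 m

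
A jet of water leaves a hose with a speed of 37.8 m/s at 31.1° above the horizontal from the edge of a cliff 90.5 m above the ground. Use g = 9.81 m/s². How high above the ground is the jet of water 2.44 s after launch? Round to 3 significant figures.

109 m

v_y0 = 37.8 sin 31.1° = 19.52 m/s.
y(t) = 90.5 + v_y0 t − ½ g t² = 90.5 + 19.52×2.44 − ½×9.81×2.44² = 109 m.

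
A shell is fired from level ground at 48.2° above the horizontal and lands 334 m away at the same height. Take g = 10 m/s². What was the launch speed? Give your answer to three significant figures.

On level ground, R = v₀² sin(2θ) / g, so v₀ = √(R g / sin 2θ).
sin(2 × 48.2°) = 0.9938.
v₀ = √(334 × 10 / 0.9938) = √3361 = 58.0 m/s.

58.0 m/s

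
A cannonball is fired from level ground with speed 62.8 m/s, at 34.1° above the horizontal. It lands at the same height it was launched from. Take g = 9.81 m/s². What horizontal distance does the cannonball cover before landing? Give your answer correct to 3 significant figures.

373 m

Components: v_x = 62.8 cos 34.1° = 52.00 m/s, v_y = 62.8 sin 34.1° = 35.21 m/s.
Time of flight (same landing height): t = 2 v_y / g = 2 × 35.21 / 9.81 = 7.178 s.
Range: R = v_x · t = 52.00 × 7.178 = 373 m.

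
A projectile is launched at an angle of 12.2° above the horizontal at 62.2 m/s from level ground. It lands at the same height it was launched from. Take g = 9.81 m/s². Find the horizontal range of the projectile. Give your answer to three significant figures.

163 m

For level ground, R = v₀² sin(2θ) / g.
sin(2 × 12.2°) = sin 24.40° = 0.4131.
R = (62.2)² × 0.4131 / 9.81 = 163 m.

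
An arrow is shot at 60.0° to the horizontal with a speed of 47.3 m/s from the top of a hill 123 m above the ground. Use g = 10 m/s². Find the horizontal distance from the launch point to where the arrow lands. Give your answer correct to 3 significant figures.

249 m

Components: v_x = 47.3 cos 60.0° = 23.65 m/s, v_y = 47.3 sin 60.0° = 40.96 m/s.
Vertical: 0 = 123 + 40.96 t − ½(10) t² ⇒ 5.000 t² − 40.96 t − 123 = 0.
t = [40.96 + √(1678 + 2460)] / 10.00 = 10.53 s.
Horizontal: R = v_x · t = 23.65 × 10.53 = 249 m.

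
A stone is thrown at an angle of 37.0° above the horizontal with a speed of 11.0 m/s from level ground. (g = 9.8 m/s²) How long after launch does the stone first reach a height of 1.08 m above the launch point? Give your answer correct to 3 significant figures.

0.190 s

v_y0 = 11.0 sin 37.0° = 6.620 m/s.
Set y = v_y0 t − ½ g t² = 1.08: 4.900 t² − 6.620 t + 1.08 = 0.
t = [6.620 ± √(43.82 − 21.17)] / 9.8 = (6.620 ± 4.759) / 9.8, giving t = 0.190 s or t = 1.16 s.
The stone is on the way up at the first time, so t = 0.190 s.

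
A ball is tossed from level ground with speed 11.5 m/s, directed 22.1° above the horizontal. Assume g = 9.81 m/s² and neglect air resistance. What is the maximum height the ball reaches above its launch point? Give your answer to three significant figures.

Vertical component of launch velocity: v_y = 11.5 sin 22.1° = 4.327 m/s.
At the highest point the vertical velocity is zero, so v_y² = 2 g h_max.
h_max = (4.327)² / (2 × 9.81) = 18.72 / 19.62 = 0.954 m.

0.954 m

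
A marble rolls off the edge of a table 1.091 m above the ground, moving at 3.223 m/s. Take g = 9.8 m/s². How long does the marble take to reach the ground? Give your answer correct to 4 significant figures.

The horizontal speed doesn't affect the fall. With v_y0 = 0, h = ½ g t².
t = √(2 × 1.091 / 9.8) = √0.22265 = 0.4719 s.

0.4719 s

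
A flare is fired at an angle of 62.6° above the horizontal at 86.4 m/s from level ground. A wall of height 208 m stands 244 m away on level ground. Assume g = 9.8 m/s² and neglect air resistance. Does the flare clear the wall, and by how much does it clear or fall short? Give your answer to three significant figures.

Yes — it clears the wall by 78.2 m.

v_x = 86.4 cos 62.6° = 39.76 m/s; v_y0 = 86.4 sin 62.6° = 76.71 m/s.
Time to reach the wall: t = 244 / 39.76 = 6.137 s.
Height at that point: y = 76.71×6.137 − 4.900×6.137² = 286.2 m.
That is 286.2 − 208 = 78.2 m above the top of the wall, so the flare clears it.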